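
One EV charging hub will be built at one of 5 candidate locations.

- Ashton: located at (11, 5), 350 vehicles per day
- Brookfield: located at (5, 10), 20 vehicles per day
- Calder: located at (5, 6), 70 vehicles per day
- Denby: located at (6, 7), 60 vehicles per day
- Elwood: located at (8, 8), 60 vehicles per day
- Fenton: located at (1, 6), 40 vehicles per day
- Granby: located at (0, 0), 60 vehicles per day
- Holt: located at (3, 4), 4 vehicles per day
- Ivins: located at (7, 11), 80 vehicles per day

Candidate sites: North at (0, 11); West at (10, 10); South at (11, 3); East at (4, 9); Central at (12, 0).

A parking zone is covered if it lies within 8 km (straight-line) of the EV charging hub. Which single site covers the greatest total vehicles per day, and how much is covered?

Coverage radius r = 8 km; a point is covered iff (Δx)²+(Δy)² ≤ 8² = 64.
  North (0, 11): covers {Brookfield, Calder, Denby, Fenton, Holt, Ivins} → 274
  West (10, 10): covers {Ashton, Brookfield, Calder, Denby, Elwood, Ivins} → 640
  South (11, 3): covers {Ashton, Calder, Denby, Elwood} → 540
  East (4, 9): covers {Brookfield, Calder, Denby, Elwood, Fenton, Holt, Ivins} → 334
  Central (12, 0): covers {Ashton} → 350
Maximum coverage at West: 640 vehicles per day.

West, covering 640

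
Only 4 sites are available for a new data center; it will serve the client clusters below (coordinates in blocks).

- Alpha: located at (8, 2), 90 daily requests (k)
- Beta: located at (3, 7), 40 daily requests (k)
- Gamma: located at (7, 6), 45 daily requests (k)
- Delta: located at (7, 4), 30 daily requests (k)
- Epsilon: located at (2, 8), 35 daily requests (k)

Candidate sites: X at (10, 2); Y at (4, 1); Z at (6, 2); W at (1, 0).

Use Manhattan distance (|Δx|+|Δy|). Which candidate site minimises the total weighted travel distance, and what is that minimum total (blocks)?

Total weighted distance at each candidate:
  X (10, 2): total = 1615
  Y (4, 1): total = 1585
  Z (6, 2): total = 1165
  W (1, 0): total = 2325
Minimum is at Z with total 1165 blocks.

Z, total 1165 blocks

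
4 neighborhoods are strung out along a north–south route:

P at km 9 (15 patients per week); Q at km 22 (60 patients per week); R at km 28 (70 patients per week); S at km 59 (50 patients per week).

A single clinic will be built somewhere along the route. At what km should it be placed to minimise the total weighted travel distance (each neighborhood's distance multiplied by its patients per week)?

For a sum of weighted absolute distances on a line, the optimum is the weighted median (not the mean). Total weight W = 195; half-weight = 97.5.
Sort by position and accumulate weight:
  km 9 (P, w=15) → cum 15
  km 22 (Q, w=60) → cum 75
  km 28 (R, w=70) → cum 145  ≥ 97.5 → median here
  km 59 (S, w=50) → cum 195
Optimal location: km 28.

x = 28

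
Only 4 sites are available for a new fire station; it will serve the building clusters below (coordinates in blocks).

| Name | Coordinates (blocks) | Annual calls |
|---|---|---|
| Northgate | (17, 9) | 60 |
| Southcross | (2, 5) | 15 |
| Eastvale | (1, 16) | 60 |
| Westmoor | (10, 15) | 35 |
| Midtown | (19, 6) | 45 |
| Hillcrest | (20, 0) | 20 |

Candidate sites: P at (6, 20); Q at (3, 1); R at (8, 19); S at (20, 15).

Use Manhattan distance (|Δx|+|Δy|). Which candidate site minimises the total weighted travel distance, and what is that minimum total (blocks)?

S, total 3260 blocks

Total weighted distance at each candidate:
  P (6, 20): total = 4355
  Q (3, 1): total = 4455
  R (8, 19): total = 3950
  S (20, 15): total = 3260
Minimum is at S with total 3260 blocks.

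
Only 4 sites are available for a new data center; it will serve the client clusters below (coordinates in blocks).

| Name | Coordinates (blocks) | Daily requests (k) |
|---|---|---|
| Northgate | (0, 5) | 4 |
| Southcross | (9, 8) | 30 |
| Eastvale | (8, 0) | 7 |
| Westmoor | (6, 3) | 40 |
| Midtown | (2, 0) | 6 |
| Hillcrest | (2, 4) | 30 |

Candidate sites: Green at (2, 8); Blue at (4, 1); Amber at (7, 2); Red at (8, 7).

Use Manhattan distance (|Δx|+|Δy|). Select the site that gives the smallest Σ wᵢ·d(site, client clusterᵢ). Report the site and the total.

Amber, total 633 blocks

Total weighted distance at each candidate:
  Green (2, 8): total = 856
  Blue (4, 1): total = 755
  Amber (7, 2): total = 633
  Red (8, 7): total = 737
Minimum is at Amber with total 633 blocks.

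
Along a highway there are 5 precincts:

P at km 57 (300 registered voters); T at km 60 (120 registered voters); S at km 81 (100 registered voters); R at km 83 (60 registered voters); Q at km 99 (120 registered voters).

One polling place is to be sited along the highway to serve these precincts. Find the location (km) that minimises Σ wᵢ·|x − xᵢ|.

For a sum of weighted absolute distances on a line, the optimum is the weighted median (not the mean). Total weight W = 700; half-weight = 350.
Sort by position and accumulate weight:
  km 57 (P, w=300) → cum 300
  km 60 (T, w=120) → cum 420  ≥ 350 → median here
  km 81 (S, w=100) → cum 520
  km 83 (R, w=60) → cum 580
  km 99 (Q, w=120) → cum 700
Optimal location: km 60.

x = 60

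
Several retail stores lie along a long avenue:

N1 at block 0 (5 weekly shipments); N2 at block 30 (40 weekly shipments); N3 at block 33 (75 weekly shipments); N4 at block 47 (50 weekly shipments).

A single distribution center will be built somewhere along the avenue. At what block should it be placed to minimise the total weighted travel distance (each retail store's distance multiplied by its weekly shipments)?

x = 33

For a sum of weighted absolute distances on a line, the optimum is the weighted median (not the mean). Total weight W = 170; half-weight = 85.
Sort by position and accumulate weight:
  block 0 (N1, w=5) → cum 5
  block 30 (N2, w=40) → cum 45
  block 33 (N3, w=75) → cum 120  ≥ 85 → median here
  block 47 (N4, w=50) → cum 170
Optimal location: block 33.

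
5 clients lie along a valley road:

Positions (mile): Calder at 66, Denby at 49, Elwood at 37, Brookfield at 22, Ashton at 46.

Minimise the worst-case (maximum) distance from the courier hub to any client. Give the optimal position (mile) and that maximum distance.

location 44, max distance 22

The 1-center on a line is the midpoint of the two extreme points: leftmost at 22, rightmost at 66.
Optimal location = (22 + 66)/2 = 44; maximum distance = (66 − 22)/2 = 22.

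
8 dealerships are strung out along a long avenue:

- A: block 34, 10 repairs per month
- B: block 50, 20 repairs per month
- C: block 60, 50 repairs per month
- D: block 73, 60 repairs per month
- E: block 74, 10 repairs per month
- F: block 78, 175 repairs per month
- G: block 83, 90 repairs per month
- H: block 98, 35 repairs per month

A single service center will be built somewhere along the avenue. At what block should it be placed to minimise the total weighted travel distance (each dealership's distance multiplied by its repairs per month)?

For a sum of weighted absolute distances on a line, the optimum is the weighted median (not the mean). Total weight W = 450; half-weight = 225.
Sort by position and accumulate weight:
  block 34 (A, w=10) → cum 10
  block 50 (B, w=20) → cum 30
  block 60 (C, w=50) → cum 80
  block 73 (D, w=60) → cum 140
  block 74 (E, w=10) → cum 150
  block 78 (F, w=175) → cum 325  ≥ 225 → median here
  block 83 (G, w=90) → cum 415
  block 98 (H, w=35) → cum 450
Optimal location: block 78.

x = 78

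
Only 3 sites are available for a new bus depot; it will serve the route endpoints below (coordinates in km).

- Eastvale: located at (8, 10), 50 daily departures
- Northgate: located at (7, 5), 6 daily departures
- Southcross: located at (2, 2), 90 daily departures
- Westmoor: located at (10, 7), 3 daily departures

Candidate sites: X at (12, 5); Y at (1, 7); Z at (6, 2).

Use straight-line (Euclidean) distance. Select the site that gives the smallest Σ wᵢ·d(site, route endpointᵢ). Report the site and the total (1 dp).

Z, total 810.5 km

Total weighted distance at each candidate:
  X (12, 5): total = 1298.3
  Y (1, 7): total = 904.6
  Z (6, 2): total = 810.5
Minimum is at Z with total 810.5 km.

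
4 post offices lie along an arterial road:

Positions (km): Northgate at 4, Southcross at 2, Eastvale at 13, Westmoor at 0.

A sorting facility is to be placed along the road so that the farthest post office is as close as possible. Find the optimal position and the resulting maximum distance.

location 6.5, max distance 6.5

The 1-center on a line is the midpoint of the two extreme points: leftmost at 0, rightmost at 13.
Optimal location = (0 + 13)/2 = 6.5; maximum distance = (13 − 0)/2 = 6.5.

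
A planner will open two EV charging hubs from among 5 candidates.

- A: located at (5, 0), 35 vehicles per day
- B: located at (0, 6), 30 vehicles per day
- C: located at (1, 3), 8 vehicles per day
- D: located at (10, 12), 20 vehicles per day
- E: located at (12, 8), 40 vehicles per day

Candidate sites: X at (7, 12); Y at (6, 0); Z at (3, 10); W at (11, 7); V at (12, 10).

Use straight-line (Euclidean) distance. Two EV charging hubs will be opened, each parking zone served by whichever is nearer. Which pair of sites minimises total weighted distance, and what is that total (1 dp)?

Evaluate every pair (each demand assigned to the nearer of the two):
  {Y, V}: total = 472.8
  {Y, W}: total = 494.8
  {X, Y}: total = 652.3
  {Z, W}: total = 689.5
  {Z, V}: total = 701.7
  {Y, Z}: total = 746.0
  {X, W}: total = 802.0
  {W, V}: total = 853.3
  {X, Z}: total = 881.3
  {X, V}: total = 925.5
Best pair: {Y, V} with total 472.8.

{Y, V}, total 472.8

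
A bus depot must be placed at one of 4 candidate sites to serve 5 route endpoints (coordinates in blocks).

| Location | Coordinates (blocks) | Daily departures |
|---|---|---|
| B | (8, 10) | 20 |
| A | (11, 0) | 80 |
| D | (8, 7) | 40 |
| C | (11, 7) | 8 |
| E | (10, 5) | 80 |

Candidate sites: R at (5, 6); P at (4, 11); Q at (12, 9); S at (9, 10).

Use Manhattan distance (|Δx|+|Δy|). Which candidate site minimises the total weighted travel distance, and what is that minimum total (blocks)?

Total weighted distance at each candidate:
  R (5, 6): total = 1796
  P (4, 11): total = 2908
  Q (12, 9): total = 1644
  S (9, 10): total = 1660
Minimum is at Q with total 1644 blocks.

Q, total 1644 blocks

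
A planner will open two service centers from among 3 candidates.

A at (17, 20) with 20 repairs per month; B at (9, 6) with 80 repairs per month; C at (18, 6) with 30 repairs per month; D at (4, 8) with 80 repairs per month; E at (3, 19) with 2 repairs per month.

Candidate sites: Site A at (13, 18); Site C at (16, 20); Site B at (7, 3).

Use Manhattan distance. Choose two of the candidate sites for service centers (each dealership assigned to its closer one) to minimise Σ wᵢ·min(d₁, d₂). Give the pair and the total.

Evaluate every pair (each demand assigned to the nearer of the two):
  {Site C, Site B}: total = 1508
  {Site A, Site B}: total = 1602
  {Site A, Site C}: total = 3322
Best pair: {Site C, Site B} with total 1508.

{Site C, Site B}, total 1508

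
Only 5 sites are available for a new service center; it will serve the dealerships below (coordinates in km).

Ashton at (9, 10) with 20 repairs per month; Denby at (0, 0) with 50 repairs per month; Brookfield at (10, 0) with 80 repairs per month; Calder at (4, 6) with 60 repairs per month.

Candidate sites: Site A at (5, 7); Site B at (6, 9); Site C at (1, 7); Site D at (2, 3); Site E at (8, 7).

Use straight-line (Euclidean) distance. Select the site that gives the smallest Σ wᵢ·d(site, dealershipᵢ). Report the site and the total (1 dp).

Site D, total 1278.1 km

Total weighted distance at each candidate:
  Site A (5, 7): total = 1303.2
  Site B (6, 9): total = 1608.3
  Site C (1, 7): total = 1626.3
  Site D (2, 3): total = 1278.1
  Site E (8, 7): total = 1424.5
Minimum is at Site D with total 1278.1 km.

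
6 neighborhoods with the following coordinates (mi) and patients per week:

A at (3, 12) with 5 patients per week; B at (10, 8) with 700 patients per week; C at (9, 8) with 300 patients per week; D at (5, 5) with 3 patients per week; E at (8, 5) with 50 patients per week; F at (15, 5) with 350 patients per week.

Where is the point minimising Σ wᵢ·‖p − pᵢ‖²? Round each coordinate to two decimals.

The minimiser of Σwᵢ‖p−pᵢ‖² is the weighted centroid p* = (Σwᵢpᵢ)/(Σwᵢ).
Σwᵢ = 1408.
Σwᵢxᵢ = 5·3 + 700·10 + 300·9 + 3·5 + 50·8 + 350·15 = 15380.
Σwᵢyᵢ = 5·12 + 700·8 + 300·8 + 3·5 + 50·5 + 350·5 = 10075.
x* = 15380/1408 = 10.92, y* = 10075/1408 = 7.16.

(10.92, 7.16)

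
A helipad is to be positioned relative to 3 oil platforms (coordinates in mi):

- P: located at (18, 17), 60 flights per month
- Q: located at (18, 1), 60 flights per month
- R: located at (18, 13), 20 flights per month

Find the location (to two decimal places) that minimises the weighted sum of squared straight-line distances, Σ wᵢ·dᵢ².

(18.00, 9.57)

The minimiser of Σwᵢ‖p−pᵢ‖² is the weighted centroid p* = (Σwᵢpᵢ)/(Σwᵢ).
Σwᵢ = 140.
Σwᵢxᵢ = 60·18 + 60·18 + 20·18 = 2520.
Σwᵢyᵢ = 60·17 + 60·1 + 20·13 = 1340.
x* = 2520/140 = 18.00, y* = 1340/140 = 9.57.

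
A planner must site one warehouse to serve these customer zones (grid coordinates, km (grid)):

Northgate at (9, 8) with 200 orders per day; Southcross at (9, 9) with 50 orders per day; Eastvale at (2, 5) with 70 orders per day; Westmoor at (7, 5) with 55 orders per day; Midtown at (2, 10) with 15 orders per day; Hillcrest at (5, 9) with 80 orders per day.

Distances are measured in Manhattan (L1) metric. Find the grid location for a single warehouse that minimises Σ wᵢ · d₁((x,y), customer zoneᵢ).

Manhattan distance separates: Σwᵢ(|x−xᵢ|+|y−yᵢ|) = Σwᵢ|x−xᵢ| + Σwᵢ|y−yᵢ|, so x and y are optimised independently as 1-D weighted medians.
Total weight W = 470; half = 235.
x-coordinate, sorted with cumulative weight:
  x=2 (Eastvale, w=70) cum 70
  x=2 (Midtown, w=15) cum 85
  x=5 (Hillcrest, w=80) cum 165
  x=7 (Westmoor, w=55) cum 220
  x=9 (Northgate, w=200) cum 420  ← median
  x=9 (Southcross, w=50) cum 470
⇒ x* = 9
y-coordinate, sorted with cumulative weight:
  y=5 (Eastvale, w=70) cum 70
  y=5 (Westmoor, w=55) cum 125
  y=8 (Northgate, w=200) cum 325  ← median
  y=9 (Southcross, w=50) cum 375
  y=9 (Hillcrest, w=80) cum 455
  y=10 (Midtown, w=15) cum 470
⇒ y* = 8

(9, 8)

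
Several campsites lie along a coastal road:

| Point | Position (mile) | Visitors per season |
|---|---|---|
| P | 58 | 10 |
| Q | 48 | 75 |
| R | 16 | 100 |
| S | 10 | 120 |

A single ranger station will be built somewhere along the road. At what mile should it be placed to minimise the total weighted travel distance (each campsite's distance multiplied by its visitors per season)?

x = 16

For a sum of weighted absolute distances on a line, the optimum is the weighted median (not the mean). Total weight W = 305; half-weight = 152.5.
Sort by position and accumulate weight:
  mile 10 (S, w=120) → cum 120
  mile 16 (R, w=100) → cum 220  ≥ 152.5 → median here
  mile 48 (Q, w=75) → cum 295
  mile 58 (P, w=10) → cum 305
Optimal location: mile 16.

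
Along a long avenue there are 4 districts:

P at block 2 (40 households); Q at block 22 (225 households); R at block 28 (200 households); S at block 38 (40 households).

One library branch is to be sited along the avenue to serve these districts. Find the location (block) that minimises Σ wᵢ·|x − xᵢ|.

For a sum of weighted absolute distances on a line, the optimum is the weighted median (not the mean). Total weight W = 505; half-weight = 252.5.
Sort by position and accumulate weight:
  block 2 (P, w=40) → cum 40
  block 22 (Q, w=225) → cum 265  ≥ 252.5 → median here
  block 28 (R, w=200) → cum 465
  block 38 (S, w=40) → cum 505
Optimal location: block 22.

x = 22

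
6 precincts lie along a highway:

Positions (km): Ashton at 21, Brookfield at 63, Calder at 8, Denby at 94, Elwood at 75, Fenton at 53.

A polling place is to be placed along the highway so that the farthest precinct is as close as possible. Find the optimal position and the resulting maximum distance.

The 1-center on a line is the midpoint of the two extreme points: leftmost at 8, rightmost at 94.
Optimal location = (8 + 94)/2 = 51; maximum distance = (94 − 8)/2 = 43.

location 51, max distance 43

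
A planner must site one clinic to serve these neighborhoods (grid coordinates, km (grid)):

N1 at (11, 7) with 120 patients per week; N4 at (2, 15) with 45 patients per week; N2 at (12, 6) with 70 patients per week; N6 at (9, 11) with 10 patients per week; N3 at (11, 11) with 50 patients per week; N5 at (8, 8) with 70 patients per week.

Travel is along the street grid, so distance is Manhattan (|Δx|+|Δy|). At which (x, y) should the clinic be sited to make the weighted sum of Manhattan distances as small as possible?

(11, 7)

Manhattan distance separates: Σwᵢ(|x−xᵢ|+|y−yᵢ|) = Σwᵢ|x−xᵢ| + Σwᵢ|y−yᵢ|, so x and y are optimised independently as 1-D weighted medians.
Total weight W = 365; half = 182.5.
x-coordinate, sorted with cumulative weight:
  x=2 (N4, w=45) cum 45
  x=8 (N5, w=70) cum 115
  x=9 (N6, w=10) cum 125
  x=11 (N1, w=120) cum 245  ← median
  x=11 (N3, w=50) cum 295
  x=12 (N2, w=70) cum 365
⇒ x* = 11
y-coordinate, sorted with cumulative weight:
  y=6 (N2, w=70) cum 70
  y=7 (N1, w=120) cum 190  ← median
  y=8 (N5, w=70) cum 260
  y=11 (N6, w=10) cum 270
  y=11 (N3, w=50) cum 320
  y=15 (N4, w=45) cum 365
⇒ y* = 7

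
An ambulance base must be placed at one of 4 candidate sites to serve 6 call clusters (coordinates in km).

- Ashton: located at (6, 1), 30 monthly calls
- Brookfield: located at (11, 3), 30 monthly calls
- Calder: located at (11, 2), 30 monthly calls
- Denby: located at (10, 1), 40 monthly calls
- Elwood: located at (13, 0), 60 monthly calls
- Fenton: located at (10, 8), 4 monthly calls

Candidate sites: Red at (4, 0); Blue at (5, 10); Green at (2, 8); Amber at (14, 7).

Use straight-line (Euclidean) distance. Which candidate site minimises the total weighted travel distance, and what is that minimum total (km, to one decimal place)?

Red, total 1337.3 km

Total weighted distance at each candidate:
  Red (4, 0): total = 1337.3
  Blue (5, 10): total = 2050.0
  Green (2, 8): total = 2148.5
  Amber (14, 7): total = 1354.1
Minimum is at Red with total 1337.3 km.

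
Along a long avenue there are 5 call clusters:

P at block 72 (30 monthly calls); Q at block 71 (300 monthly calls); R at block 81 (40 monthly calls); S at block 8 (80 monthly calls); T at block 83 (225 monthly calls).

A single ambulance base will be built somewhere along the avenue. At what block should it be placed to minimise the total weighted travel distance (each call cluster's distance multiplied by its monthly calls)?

x = 71

For a sum of weighted absolute distances on a line, the optimum is the weighted median (not the mean). Total weight W = 675; half-weight = 337.5.
Sort by position and accumulate weight:
  block 8 (S, w=80) → cum 80
  block 71 (Q, w=300) → cum 380  ≥ 337.5 → median here
  block 72 (P, w=30) → cum 410
  block 81 (R, w=40) → cum 450
  block 83 (T, w=225) → cum 675
Optimal location: block 71.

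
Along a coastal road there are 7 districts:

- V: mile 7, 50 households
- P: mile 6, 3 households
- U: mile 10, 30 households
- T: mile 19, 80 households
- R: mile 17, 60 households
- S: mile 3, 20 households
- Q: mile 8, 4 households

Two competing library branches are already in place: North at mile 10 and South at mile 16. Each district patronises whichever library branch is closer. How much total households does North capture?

The indifferent point is the midpoint (10+16)/2 = 13; districts left of it (closer to North at 10) go to North, those right go to South.
  S at 3 (w=20) → North
  P at 6 (w=3) → North
  V at 7 (w=50) → North
  Q at 8 (w=4) → North
  U at 10 (w=30) → North
  R at 17 (w=60) → South
  T at 19 (w=80) → South
North captures 107; South captures 140.

107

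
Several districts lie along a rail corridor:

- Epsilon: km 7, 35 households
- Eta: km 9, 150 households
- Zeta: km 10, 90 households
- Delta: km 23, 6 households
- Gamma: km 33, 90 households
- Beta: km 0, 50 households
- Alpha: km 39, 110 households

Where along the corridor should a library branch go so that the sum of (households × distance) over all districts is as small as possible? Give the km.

x = 10

For a sum of weighted absolute distances on a line, the optimum is the weighted median (not the mean). Total weight W = 531; half-weight = 265.5.
Sort by position and accumulate weight:
  km 0 (Beta, w=50) → cum 50
  km 7 (Epsilon, w=35) → cum 85
  km 9 (Eta, w=150) → cum 235
  km 10 (Zeta, w=90) → cum 325  ≥ 265.5 → median here
  km 23 (Delta, w=6) → cum 331
  km 33 (Gamma, w=90) → cum 421
  km 39 (Alpha, w=110) → cum 531
Optimal location: km 10.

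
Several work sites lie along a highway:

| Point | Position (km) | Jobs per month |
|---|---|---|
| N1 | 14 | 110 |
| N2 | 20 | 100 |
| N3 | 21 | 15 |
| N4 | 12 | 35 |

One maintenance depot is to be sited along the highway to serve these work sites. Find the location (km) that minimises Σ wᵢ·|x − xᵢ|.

For a sum of weighted absolute distances on a line, the optimum is the weighted median (not the mean). Total weight W = 260; half-weight = 130.
Sort by position and accumulate weight:
  km 12 (N4, w=35) → cum 35
  km 14 (N1, w=110) → cum 145  ≥ 130 → median here
  km 20 (N2, w=100) → cum 245
  km 21 (N3, w=15) → cum 260
Optimal location: km 14.

x = 14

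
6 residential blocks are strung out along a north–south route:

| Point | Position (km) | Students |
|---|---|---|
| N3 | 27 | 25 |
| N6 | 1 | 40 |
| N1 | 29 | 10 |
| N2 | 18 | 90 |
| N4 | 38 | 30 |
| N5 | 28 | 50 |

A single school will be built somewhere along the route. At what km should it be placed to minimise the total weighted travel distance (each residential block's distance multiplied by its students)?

x = 18

For a sum of weighted absolute distances on a line, the optimum is the weighted median (not the mean). Total weight W = 245; half-weight = 122.5.
Sort by position and accumulate weight:
  km 1 (N6, w=40) → cum 40
  km 18 (N2, w=90) → cum 130  ≥ 122.5 → median here
  km 27 (N3, w=25) → cum 155
  km 28 (N5, w=50) → cum 205
  km 29 (N1, w=10) → cum 215
  km 38 (N4, w=30) → cum 245
Optimal location: km 18.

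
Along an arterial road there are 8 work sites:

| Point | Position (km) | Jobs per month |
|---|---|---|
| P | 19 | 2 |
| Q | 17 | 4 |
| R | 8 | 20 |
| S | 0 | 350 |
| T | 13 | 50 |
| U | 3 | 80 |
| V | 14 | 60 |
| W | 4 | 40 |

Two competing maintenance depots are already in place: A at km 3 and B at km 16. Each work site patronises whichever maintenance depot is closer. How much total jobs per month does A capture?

The indifferent point is the midpoint (3+16)/2 = 9.5; work sites left of it (closer to A at 3) go to A, those right go to B.
  S at 0 (w=350) → A
  U at 3 (w=80) → A
  W at 4 (w=40) → A
  R at 8 (w=20) → A
  T at 13 (w=50) → B
  V at 14 (w=60) → B
  Q at 17 (w=4) → B
  P at 19 (w=2) → B
A captures 490; B captures 116.

490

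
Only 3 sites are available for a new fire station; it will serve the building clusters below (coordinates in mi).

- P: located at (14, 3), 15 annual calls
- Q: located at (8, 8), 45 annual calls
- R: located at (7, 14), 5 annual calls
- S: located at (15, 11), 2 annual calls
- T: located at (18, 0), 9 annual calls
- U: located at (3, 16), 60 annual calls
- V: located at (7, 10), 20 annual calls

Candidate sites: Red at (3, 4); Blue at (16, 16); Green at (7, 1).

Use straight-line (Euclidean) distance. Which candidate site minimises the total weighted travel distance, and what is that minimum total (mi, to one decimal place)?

Total weighted distance at each candidate:
  Red (3, 4): total = 1539.4
  Blue (16, 16): total = 1904.2
  Green (7, 1): total = 1728.9
Minimum is at Red with total 1539.4 mi.

Red, total 1539.4 mi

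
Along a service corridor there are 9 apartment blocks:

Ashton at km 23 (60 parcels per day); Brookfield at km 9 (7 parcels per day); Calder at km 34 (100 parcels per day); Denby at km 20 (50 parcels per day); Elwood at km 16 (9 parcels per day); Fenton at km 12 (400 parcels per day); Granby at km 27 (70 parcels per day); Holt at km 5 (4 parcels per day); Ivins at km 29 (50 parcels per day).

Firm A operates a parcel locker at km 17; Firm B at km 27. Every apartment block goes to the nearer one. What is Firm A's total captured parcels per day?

The indifferent point is the midpoint (17+27)/2 = 22; apartment blocks left of it (closer to Firm A at 17) go to Firm A, those right go to Firm B.
  Holt at 5 (w=4) → Firm A
  Brookfield at 9 (w=7) → Firm A
  Fenton at 12 (w=400) → Firm A
  Elwood at 16 (w=9) → Firm A
  Denby at 20 (w=50) → Firm A
  Ashton at 23 (w=60) → Firm B
  Granby at 27 (w=70) → Firm B
  Ivins at 29 (w=50) → Firm B
  Calder at 34 (w=100) → Firm B
Firm A captures 470; Firm B captures 280.

470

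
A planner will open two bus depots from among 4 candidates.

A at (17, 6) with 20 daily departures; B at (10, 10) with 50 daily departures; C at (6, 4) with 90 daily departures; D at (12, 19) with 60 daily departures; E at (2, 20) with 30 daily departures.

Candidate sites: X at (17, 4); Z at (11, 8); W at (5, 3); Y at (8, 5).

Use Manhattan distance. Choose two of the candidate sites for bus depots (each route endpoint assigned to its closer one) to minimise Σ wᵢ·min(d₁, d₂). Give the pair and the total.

Evaluate every pair (each demand assigned to the nearer of the two):
  {Z, W}: total = 1810
  {Z, Y}: total = 1930
  {X, Z}: total = 2350
  {X, Y}: total = 2370
  {W, Y}: total = 2410
  {X, W}: total = 2620
Best pair: {Z, W} with total 1810.

{Z, W}, total 1810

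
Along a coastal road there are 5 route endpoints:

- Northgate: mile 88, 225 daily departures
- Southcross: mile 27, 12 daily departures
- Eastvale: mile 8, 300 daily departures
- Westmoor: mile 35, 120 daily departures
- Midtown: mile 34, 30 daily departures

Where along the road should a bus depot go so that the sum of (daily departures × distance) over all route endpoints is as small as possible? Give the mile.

x = 35

For a sum of weighted absolute distances on a line, the optimum is the weighted median (not the mean). Total weight W = 687; half-weight = 343.5.
Sort by position and accumulate weight:
  mile 8 (Eastvale, w=300) → cum 300
  mile 27 (Southcross, w=12) → cum 312
  mile 34 (Midtown, w=30) → cum 342
  mile 35 (Westmoor, w=120) → cum 462  ≥ 343.5 → median here
  mile 88 (Northgate, w=225) → cum 687
Optimal location: mile 35.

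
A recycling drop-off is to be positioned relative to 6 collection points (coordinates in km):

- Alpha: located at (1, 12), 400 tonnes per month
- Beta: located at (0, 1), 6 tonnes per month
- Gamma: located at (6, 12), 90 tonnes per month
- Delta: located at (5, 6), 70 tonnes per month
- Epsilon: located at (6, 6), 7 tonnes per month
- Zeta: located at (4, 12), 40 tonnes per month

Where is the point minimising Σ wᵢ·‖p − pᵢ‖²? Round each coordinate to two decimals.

The minimiser of Σwᵢ‖p−pᵢ‖² is the weighted centroid p* = (Σwᵢpᵢ)/(Σwᵢ).
Σwᵢ = 613.
Σwᵢxᵢ = 400·1 + 6·0 + 90·6 + 70·5 + 7·6 + 40·4 = 1492.
Σwᵢyᵢ = 400·12 + 6·1 + 90·12 + 70·6 + 7·6 + 40·12 = 6828.
x* = 1492/613 = 2.43, y* = 6828/613 = 11.14.

(2.43, 11.14)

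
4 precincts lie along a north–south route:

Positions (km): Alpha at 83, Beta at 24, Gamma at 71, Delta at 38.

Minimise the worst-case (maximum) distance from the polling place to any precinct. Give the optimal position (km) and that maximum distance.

The 1-center on a line is the midpoint of the two extreme points: leftmost at 24, rightmost at 83.
Optimal location = (24 + 83)/2 = 53.5; maximum distance = (83 − 24)/2 = 29.5.

location 53.5, max distance 29.5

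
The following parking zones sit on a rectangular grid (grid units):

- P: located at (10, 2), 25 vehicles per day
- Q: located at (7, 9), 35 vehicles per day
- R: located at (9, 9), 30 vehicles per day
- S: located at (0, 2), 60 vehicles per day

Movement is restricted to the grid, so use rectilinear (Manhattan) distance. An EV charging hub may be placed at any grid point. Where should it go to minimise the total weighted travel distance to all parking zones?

(7, 2)

Manhattan distance separates: Σwᵢ(|x−xᵢ|+|y−yᵢ|) = Σwᵢ|x−xᵢ| + Σwᵢ|y−yᵢ|, so x and y are optimised independently as 1-D weighted medians.
Total weight W = 150; half = 75.
x-coordinate, sorted with cumulative weight:
  x=0 (S, w=60) cum 60
  x=7 (Q, w=35) cum 95  ← median
  x=9 (R, w=30) cum 125
  x=10 (P, w=25) cum 150
⇒ x* = 7
y-coordinate, sorted with cumulative weight:
  y=2 (P, w=25) cum 25
  y=2 (S, w=60) cum 85  ← median
  y=9 (Q, w=35) cum 120
  y=9 (R, w=30) cum 150
⇒ y* = 2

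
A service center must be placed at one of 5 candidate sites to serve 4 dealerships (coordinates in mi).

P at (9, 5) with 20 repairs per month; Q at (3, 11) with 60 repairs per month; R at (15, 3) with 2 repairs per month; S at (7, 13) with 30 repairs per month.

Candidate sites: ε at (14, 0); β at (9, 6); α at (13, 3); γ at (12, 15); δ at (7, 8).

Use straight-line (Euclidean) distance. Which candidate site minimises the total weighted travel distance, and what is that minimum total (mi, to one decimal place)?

Total weighted distance at each candidate:
  ε (14, 0): total = 1524.1
  β (9, 6): total = 720.4
  α (13, 3): total = 1211.7
  γ (12, 15): total = 986.0
  δ (7, 8): total = 541.0
Minimum is at δ with total 541.0 mi.

δ, total 541.0 mi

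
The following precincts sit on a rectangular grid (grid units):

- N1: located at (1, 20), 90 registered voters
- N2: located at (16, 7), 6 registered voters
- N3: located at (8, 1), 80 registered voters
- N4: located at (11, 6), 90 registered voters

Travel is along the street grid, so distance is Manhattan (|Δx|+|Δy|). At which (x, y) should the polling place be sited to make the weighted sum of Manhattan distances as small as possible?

Manhattan distance separates: Σwᵢ(|x−xᵢ|+|y−yᵢ|) = Σwᵢ|x−xᵢ| + Σwᵢ|y−yᵢ|, so x and y are optimised independently as 1-D weighted medians.
Total weight W = 266; half = 133.
x-coordinate, sorted with cumulative weight:
  x=1 (N1, w=90) cum 90
  x=8 (N3, w=80) cum 170  ← median
  x=11 (N4, w=90) cum 260
  x=16 (N2, w=6) cum 266
⇒ x* = 8
y-coordinate, sorted with cumulative weight:
  y=1 (N3, w=80) cum 80
  y=6 (N4, w=90) cum 170  ← median
  y=7 (N2, w=6) cum 176
  y=20 (N1, w=90) cum 266
⇒ y* = 6

(8, 6)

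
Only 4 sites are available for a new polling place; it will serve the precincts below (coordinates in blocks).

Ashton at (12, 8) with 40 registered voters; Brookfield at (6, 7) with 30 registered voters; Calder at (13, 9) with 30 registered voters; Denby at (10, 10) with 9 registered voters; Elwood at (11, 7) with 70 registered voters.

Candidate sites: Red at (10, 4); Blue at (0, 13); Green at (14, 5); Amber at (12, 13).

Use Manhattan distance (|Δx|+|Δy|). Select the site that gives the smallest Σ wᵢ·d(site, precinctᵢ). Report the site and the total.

Red, total 1024 blocks

Total weighted distance at each candidate:
  Red (10, 4): total = 1024
  Blue (0, 13): total = 2857
  Green (14, 5): total = 1081
  Amber (12, 13): total = 1245
Minimum is at Red with total 1024 blocks.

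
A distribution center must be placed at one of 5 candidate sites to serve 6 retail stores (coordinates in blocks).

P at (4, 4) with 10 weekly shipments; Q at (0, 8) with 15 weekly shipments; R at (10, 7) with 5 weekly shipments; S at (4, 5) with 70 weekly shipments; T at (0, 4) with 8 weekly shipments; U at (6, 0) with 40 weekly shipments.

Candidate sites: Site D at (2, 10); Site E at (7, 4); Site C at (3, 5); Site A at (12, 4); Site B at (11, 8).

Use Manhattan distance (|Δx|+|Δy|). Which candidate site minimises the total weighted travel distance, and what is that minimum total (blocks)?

Total weighted distance at each candidate:
  Site D (2, 10): total = 1309
  Site E (7, 4): total = 761
  Site C (3, 5): total = 577
  Site A (12, 4): total = 1471
  Site B (11, 8): total = 1625
Minimum is at Site C with total 577 blocks.

Site C, total 577 blocks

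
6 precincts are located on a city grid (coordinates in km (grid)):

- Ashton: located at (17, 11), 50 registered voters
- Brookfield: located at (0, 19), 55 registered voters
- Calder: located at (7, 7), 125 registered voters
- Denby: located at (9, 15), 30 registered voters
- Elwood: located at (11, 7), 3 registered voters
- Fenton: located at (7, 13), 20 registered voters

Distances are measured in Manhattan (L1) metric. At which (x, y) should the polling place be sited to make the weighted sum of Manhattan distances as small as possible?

(7, 11)

Manhattan distance separates: Σwᵢ(|x−xᵢ|+|y−yᵢ|) = Σwᵢ|x−xᵢ| + Σwᵢ|y−yᵢ|, so x and y are optimised independently as 1-D weighted medians.
Total weight W = 283; half = 141.5.
x-coordinate, sorted with cumulative weight:
  x=0 (Brookfield, w=55) cum 55
  x=7 (Calder, w=125) cum 180  ← median
  x=7 (Fenton, w=20) cum 200
  x=9 (Denby, w=30) cum 230
  x=11 (Elwood, w=3) cum 233
  x=17 (Ashton, w=50) cum 283
⇒ x* = 7
y-coordinate, sorted with cumulative weight:
  y=7 (Calder, w=125) cum 125
  y=7 (Elwood, w=3) cum 128
  y=11 (Ashton, w=50) cum 178  ← median
  y=13 (Fenton, w=20) cum 198
  y=15 (Denby, w=30) cum 228
  y=19 (Brookfield, w=55) cum 283
⇒ y* = 11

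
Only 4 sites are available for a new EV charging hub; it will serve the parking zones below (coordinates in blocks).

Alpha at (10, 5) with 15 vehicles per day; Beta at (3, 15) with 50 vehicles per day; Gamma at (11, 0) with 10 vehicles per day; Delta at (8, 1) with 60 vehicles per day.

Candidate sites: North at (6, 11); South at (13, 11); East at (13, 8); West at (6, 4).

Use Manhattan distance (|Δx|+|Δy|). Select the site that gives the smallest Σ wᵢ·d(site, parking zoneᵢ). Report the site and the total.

Total weighted distance at each candidate:
  North (6, 11): total = 1380
  South (13, 11): total = 1865
  East (13, 8): total = 1760
  West (6, 4): total = 1165
Minimum is at West with total 1165 blocks.

West, total 1165 blocks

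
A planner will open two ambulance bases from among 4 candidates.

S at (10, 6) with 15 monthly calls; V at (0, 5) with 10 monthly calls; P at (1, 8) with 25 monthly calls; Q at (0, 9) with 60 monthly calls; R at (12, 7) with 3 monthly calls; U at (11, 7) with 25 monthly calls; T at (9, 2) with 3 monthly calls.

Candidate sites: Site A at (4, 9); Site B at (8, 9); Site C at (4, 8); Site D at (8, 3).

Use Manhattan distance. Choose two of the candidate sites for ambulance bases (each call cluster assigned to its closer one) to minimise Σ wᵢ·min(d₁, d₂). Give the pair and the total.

{Site A, Site B}, total 662

Evaluate every pair (each demand assigned to the nearer of the two):
  {Site A, Site B}: total = 662
  {Site B, Site C}: total = 687
  {Site A, Site D}: total = 700
  {Site C, Site D}: total = 725
  {Site A, Site C}: total = 765
  {Site B, Site D}: total = 1004
Best pair: {Site A, Site B} with total 662.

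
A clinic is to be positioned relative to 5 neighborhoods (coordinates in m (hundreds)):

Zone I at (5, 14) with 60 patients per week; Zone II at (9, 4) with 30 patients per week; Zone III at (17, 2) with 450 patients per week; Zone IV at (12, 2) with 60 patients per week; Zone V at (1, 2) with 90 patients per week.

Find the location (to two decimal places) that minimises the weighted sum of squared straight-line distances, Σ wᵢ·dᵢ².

(13.09, 3.13)

The minimiser of Σwᵢ‖p−pᵢ‖² is the weighted centroid p* = (Σwᵢpᵢ)/(Σwᵢ).
Σwᵢ = 690.
Σwᵢxᵢ = 60·5 + 30·9 + 450·17 + 60·12 + 90·1 = 9030.
Σwᵢyᵢ = 60·14 + 30·4 + 450·2 + 60·2 + 90·2 = 2160.
x* = 9030/690 = 13.09, y* = 2160/690 = 3.13.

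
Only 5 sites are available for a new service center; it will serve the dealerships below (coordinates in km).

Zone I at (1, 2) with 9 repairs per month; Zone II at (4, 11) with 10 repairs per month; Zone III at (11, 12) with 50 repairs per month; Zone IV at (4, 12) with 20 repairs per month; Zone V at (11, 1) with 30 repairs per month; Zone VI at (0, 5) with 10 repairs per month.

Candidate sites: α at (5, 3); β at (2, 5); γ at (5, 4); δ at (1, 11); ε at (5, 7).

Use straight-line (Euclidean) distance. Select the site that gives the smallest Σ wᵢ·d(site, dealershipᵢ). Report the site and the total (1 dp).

ε, total 899.8 km

Total weighted distance at each candidate:
  α (5, 3): total = 1083.3
  β (2, 5): total = 1122.9
  γ (5, 4): total = 1024.4
  δ (1, 11): total = 1161.8
  ε (5, 7): total = 899.8
Minimum is at ε with total 899.8 km.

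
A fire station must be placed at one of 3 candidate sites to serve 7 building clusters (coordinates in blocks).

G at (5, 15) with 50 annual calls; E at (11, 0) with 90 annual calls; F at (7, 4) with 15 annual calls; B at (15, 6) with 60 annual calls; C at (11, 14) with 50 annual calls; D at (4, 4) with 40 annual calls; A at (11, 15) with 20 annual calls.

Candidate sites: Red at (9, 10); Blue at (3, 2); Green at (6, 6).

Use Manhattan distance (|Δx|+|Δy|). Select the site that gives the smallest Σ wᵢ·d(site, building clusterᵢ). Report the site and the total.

Total weighted distance at each candidate:
  Red (9, 10): total = 3130
  Blue (3, 2): total = 4240
  Green (6, 6): total = 3165
Minimum is at Red with total 3130 blocks.

Red, total 3130 blocks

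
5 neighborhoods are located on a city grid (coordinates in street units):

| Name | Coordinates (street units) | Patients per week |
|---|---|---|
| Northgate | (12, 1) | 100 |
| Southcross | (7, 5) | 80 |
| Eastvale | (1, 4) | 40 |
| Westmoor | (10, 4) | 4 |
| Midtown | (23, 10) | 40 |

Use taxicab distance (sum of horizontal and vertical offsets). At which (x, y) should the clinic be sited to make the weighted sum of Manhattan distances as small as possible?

Manhattan distance separates: Σwᵢ(|x−xᵢ|+|y−yᵢ|) = Σwᵢ|x−xᵢ| + Σwᵢ|y−yᵢ|, so x and y are optimised independently as 1-D weighted medians.
Total weight W = 264; half = 132.
x-coordinate, sorted with cumulative weight:
  x=1 (Eastvale, w=40) cum 40
  x=7 (Southcross, w=80) cum 120
  x=10 (Westmoor, w=4) cum 124
  x=12 (Northgate, w=100) cum 224  ← median
  x=23 (Midtown, w=40) cum 264
⇒ x* = 12
y-coordinate, sorted with cumulative weight:
  y=1 (Northgate, w=100) cum 100
  y=4 (Eastvale, w=40) cum 140  ← median
  y=4 (Westmoor, w=4) cum 144
  y=5 (Southcross, w=80) cum 224
  y=10 (Midtown, w=40) cum 264
⇒ y* = 4

(12, 4)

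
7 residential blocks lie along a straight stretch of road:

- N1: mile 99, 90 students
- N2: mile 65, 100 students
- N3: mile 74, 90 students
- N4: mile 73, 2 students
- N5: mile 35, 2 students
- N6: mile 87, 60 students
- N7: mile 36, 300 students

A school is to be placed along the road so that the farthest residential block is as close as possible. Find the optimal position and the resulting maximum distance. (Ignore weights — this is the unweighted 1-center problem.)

location 67, max distance 32

The 1-center on a line is the midpoint of the two extreme points: leftmost at 35, rightmost at 99.
Optimal location = (35 + 99)/2 = 67; maximum distance = (99 − 35)/2 = 32.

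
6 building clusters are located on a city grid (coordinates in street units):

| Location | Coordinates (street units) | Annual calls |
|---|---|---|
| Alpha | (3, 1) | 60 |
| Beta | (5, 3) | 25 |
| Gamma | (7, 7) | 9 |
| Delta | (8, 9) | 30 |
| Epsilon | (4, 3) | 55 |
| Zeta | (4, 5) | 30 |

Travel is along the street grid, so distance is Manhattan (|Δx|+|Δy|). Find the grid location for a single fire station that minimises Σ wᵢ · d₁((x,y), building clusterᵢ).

Manhattan distance separates: Σwᵢ(|x−xᵢ|+|y−yᵢ|) = Σwᵢ|x−xᵢ| + Σwᵢ|y−yᵢ|, so x and y are optimised independently as 1-D weighted medians.
Total weight W = 209; half = 104.5.
x-coordinate, sorted with cumulative weight:
  x=3 (Alpha, w=60) cum 60
  x=4 (Epsilon, w=55) cum 115  ← median
  x=4 (Zeta, w=30) cum 145
  x=5 (Beta, w=25) cum 170
  x=7 (Gamma, w=9) cum 179
  x=8 (Delta, w=30) cum 209
⇒ x* = 4
y-coordinate, sorted with cumulative weight:
  y=1 (Alpha, w=60) cum 60
  y=3 (Beta, w=25) cum 85
  y=3 (Epsilon, w=55) cum 140  ← median
  y=5 (Zeta, w=30) cum 170
  y=7 (Gamma, w=9) cum 179
  y=9 (Delta, w=30) cum 209
⇒ y* = 3

(4, 3)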